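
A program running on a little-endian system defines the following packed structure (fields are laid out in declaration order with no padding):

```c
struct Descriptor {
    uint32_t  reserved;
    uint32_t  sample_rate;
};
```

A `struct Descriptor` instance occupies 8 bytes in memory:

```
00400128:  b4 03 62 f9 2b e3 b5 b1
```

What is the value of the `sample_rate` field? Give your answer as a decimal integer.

2981487403

`sample_rate` follows `reserved` (4 bytes), so it starts at byte offset 4 and occupies 4 bytes.
Bytes at offsets 4..7: 2B E3 B5 B1.
Little-endian stores the least-significant byte at the lowest address.
Reassemble most-significant byte first: B1 B5 E3 2B → 0xB1B5E32B.
0xB1B5E32B = 2981487403.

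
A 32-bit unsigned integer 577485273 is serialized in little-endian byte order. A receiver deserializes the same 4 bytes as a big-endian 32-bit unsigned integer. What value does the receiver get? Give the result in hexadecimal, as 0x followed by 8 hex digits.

0xD9B96B22

577485273 in 32-bit hexadecimal is 0x226BB9D9.
Stored little-endian, the bytes at ascending addresses are D9 B9 6B 22.
Read back as big-endian, the last byte is least significant, giving 0xD9B96B22.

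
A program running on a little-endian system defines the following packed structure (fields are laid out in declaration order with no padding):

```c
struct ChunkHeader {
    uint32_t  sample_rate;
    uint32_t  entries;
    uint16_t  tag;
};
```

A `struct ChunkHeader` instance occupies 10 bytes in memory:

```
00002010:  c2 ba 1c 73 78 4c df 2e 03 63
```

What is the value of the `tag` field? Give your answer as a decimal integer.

`tag` follows `sample_rate` (4 B), `entries` (4 B), so it starts at offset 4 + 4 = 8 and occupies 2 bytes.
Bytes at offsets 8..9: 03 63.
Little-endian stores the least-significant byte at the lowest address.
Reassemble most-significant byte first: 63 03 → 0x6303.
0x6303 = 25347.

25347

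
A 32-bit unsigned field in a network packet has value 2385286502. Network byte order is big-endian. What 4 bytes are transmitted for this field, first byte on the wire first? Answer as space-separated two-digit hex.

8E 2C 95 66

2385286502 in hexadecimal, padded to 32 bits, is 0x8E2C9566.
Split into bytes (most-significant first): 8E 2C 95 66.
Big-endian: lowest address holds the most-significant byte.
So the memory order matches the most-significant-first order: 8E 2C 95 66.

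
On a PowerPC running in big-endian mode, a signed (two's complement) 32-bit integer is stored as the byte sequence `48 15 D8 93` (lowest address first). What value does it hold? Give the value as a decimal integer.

1209391251

Big-endian: lowest address holds the most-significant byte.
The bytes are already most-significant first: 0x4815D893.
0x4815D893 = 1209391251.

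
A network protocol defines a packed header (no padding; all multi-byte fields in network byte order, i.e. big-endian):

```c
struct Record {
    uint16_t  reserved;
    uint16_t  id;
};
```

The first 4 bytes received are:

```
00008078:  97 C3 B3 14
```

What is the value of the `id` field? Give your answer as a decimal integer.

45844

`id` follows `reserved` (2 bytes), so it starts at byte offset 2 and occupies 2 bytes.
Bytes at offsets 2..3: B3 14.
In big-endian order the high byte comes first in memory.
The bytes are already most-significant first: 0xB314.
0xB314 = 45844.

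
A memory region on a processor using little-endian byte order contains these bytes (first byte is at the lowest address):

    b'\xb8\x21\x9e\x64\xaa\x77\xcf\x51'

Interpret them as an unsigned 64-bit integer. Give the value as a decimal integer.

Little-endian: lowest address holds the least-significant byte.
Reassemble most-significant byte first: 51 CF 77 AA 64 9E 21 B8 → 0x51CF77AA649E21B8.
0x51CF77AA649E21B8 = 5895062010967499192.

5895062010967499192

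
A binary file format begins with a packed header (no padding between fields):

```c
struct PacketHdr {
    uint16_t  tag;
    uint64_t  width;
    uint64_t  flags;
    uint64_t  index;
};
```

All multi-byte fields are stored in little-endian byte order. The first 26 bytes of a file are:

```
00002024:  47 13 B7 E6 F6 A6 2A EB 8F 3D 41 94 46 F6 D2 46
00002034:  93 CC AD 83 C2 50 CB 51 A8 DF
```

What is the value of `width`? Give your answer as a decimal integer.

4436022726405580471

`width` follows `tag` (2 bytes), so it starts at byte offset 2 and occupies 8 bytes.
Bytes at offsets 2..9: B7 E6 F6 A6 2A EB 8F 3D.
Little-endian: lowest address holds the least-significant byte.
Reassemble most-significant byte first: 3D 8F EB 2A A6 F6 E6 B7 → 0x3D8FEB2AA6F6E6B7.
0x3D8FEB2AA6F6E6B7 = 4436022726405580471.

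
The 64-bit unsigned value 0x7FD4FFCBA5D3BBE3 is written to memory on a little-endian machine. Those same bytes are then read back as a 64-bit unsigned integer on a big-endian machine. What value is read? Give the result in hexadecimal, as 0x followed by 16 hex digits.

Stored little-endian, the bytes at ascending addresses are E3 BB D3 A5 CB FF D4 7F.
Read back as big-endian, the last byte is least significant, giving 0xE3BBD3A5CBFFD47F.

0xE3BBD3A5CBFFD47F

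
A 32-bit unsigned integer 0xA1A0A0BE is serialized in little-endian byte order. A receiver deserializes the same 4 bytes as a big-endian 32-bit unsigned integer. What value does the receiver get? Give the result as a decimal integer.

3198197921

Stored little-endian, the bytes at ascending addresses are BE A0 A0 A1.
Read back as big-endian, the last byte is least significant, giving 0xBEA0A0A1.
0xBEA0A0A1 = 3198197921.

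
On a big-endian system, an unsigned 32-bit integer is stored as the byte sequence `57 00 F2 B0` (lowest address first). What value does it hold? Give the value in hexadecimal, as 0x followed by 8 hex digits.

0x5700F2B0

Big-endian stores the most-significant byte at the lowest address.
The bytes are already most-significant first: 0x5700F2B0.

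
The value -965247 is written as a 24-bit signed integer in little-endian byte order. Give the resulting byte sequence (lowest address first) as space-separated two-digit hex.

Two's complement of -965247 in 24 bits: 965247 = 0x0EBA7F; invert → 0xF14580; add 1 → 0xF14581.
Split into bytes (most-significant first): F1 45 81.
Little-endian: lowest address holds the least-significant byte.
So at ascending addresses the bytes are 81 45 F1.

81 45 F1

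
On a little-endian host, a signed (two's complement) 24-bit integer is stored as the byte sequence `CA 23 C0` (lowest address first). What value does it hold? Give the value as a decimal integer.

-4185142

In little-endian order the low byte comes first in memory.
Reassemble most-significant byte first: C0 23 CA → 0xC023CA.
Top bit is set, so as a signed 24-bit value this is 0xC023CA − 2^24 = -4185142.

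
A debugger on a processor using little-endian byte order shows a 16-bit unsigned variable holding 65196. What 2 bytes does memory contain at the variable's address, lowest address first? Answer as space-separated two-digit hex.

65196 in hexadecimal, padded to 16 bits, is 0xFEAC.
Split into bytes (most-significant first): FE AC.
Little-endian: lowest address holds the least-significant byte.
So at ascending addresses the bytes are AC FE.

AC FE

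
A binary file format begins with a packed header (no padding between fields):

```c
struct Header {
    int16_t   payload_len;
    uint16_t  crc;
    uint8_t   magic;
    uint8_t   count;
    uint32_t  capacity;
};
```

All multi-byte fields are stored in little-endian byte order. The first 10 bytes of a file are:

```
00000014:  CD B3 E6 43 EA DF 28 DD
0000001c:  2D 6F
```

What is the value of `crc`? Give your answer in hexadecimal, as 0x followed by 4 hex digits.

`crc` follows `payload_len` (2 bytes), so it starts at byte offset 2 and occupies 2 bytes.
Bytes at offsets 2..3: E6 43.
Little-endian: lowest address holds the least-significant byte.
Reassemble most-significant byte first: 43 E6 → 0x43E6.

0x43E6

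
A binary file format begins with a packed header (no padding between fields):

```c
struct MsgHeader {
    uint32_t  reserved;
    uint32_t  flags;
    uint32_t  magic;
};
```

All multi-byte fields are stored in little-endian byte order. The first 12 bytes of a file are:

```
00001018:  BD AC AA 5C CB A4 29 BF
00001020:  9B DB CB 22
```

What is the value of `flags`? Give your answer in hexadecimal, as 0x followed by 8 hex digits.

`flags` follows `reserved` (4 bytes), so it starts at byte offset 4 and occupies 4 bytes.
Bytes at offsets 4..7: CB A4 29 BF.
Little-endian: lowest address holds the least-significant byte.
Reassemble most-significant byte first: BF 29 A4 CB → 0xBF29A4CB.

0xBF29A4CB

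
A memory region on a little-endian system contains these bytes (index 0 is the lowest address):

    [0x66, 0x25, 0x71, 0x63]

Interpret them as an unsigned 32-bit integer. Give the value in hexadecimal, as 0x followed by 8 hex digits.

0x63712566

Little-endian stores the least-significant byte at the lowest address.
Reassemble most-significant byte first: 63 71 25 66 → 0x63712566.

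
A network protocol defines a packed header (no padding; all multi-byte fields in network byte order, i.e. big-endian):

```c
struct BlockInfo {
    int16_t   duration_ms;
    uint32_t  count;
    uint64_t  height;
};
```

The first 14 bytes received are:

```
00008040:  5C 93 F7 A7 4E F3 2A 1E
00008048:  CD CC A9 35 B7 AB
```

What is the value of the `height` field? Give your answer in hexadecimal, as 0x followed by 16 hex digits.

`height` follows `duration_ms` (2 B), `count` (4 B), so it starts at offset 2 + 4 = 6 and occupies 8 bytes.
Bytes at offsets 6..13: 2A 1E CD CC A9 35 B7 AB.
Big-endian: lowest address holds the most-significant byte.
The bytes are already most-significant first: 0x2A1ECDCCA935B7AB.

0x2A1ECDCCA935B7AB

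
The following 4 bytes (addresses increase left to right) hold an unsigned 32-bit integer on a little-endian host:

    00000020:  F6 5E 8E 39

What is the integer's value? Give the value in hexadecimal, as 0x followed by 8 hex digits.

In little-endian order the low byte comes first in memory.
Reassemble most-significant byte first: 39 8E 5E F6 → 0x398E5EF6.

0x398E5EF6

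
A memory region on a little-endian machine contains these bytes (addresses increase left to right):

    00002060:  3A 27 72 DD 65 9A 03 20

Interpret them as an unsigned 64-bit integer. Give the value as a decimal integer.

2306857196441446202

In little-endian order the low byte comes first in memory.
Reassemble most-significant byte first: 20 03 9A 65 DD 72 27 3A → 0x20039A65DD72273A.
0x20039A65DD72273A = 2306857196441446202.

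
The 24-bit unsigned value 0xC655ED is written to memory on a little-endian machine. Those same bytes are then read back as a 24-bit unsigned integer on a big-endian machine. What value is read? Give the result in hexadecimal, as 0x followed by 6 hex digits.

0xED55C6

Stored little-endian, the bytes at ascending addresses are ED 55 C6.
Read back as big-endian, the last byte is least significant, giving 0xED55C6.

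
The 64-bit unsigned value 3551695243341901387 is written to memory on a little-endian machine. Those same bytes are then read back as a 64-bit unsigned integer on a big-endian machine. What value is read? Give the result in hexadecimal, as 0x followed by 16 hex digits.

0x4BAED69101284A31

3551695243341901387 in 64-bit hexadecimal is 0x314A280191D6AE4B.
Stored little-endian, the bytes at ascending addresses are 4B AE D6 91 01 28 4A 31.
Read back as big-endian, the last byte is least significant, giving 0x4BAED69101284A31.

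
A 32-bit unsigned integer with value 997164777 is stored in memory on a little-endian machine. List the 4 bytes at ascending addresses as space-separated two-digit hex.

E9 86 6F 3B

997164777 in hexadecimal, padded to 32 bits, is 0x3B6F86E9.
Split into bytes (most-significant first): 3B 6F 86 E9.
In little-endian order the low byte comes first in memory.
So at ascending addresses the bytes are E9 86 6F 3B.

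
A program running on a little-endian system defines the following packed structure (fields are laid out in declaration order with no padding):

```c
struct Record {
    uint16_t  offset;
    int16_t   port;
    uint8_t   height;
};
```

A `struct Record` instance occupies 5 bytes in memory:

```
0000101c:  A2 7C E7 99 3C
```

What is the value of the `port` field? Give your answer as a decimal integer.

`port` follows `offset` (2 bytes), so it starts at byte offset 2 and occupies 2 bytes.
Bytes at offsets 2..3: E7 99.
Little-endian stores the least-significant byte at the lowest address.
Reassemble most-significant byte first: 99 E7 → 0x99E7.
Top bit is set, so as a signed 16-bit value this is 0x99E7 − 2^16 = -26137.

-26137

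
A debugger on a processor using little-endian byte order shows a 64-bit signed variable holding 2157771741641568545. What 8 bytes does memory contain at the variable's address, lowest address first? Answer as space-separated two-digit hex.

2157771741641568545 in hexadecimal, padded to 64 bits, is 0x1DF1F1F776EBF121.
Split into bytes (most-significant first): 1D F1 F1 F7 76 EB F1 21.
In little-endian order the low byte comes first in memory.
So at ascending addresses the bytes are 21 F1 EB 76 F7 F1 F1 1D.

21 F1 EB 76 F7 F1 F1 1D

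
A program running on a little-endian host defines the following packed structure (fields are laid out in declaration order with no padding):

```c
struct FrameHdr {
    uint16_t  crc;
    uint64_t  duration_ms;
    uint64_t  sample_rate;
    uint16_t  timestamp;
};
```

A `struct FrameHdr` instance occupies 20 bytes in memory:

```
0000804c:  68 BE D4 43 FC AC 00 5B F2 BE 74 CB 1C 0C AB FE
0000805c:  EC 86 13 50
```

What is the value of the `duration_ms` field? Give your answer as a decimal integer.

`duration_ms` follows `crc` (2 bytes), so it starts at byte offset 2 and occupies 8 bytes.
Bytes at offsets 2..9: D4 43 FC AC 00 5B F2 BE.
In little-endian order the low byte comes first in memory.
Reassemble most-significant byte first: BE F2 5B 00 AC FC 43 D4 → 0xBEF25B00ACFC43D4.
0xBEF25B00ACFC43D4 = 13759159870030627796.

13759159870030627796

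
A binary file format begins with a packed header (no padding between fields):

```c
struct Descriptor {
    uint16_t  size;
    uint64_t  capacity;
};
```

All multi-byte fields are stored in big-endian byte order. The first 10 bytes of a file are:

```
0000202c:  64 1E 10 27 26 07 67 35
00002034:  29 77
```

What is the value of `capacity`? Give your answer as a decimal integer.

1163940841936726391

`capacity` follows `size` (2 bytes), so it starts at byte offset 2 and occupies 8 bytes.
Bytes at offsets 2..9: 10 27 26 07 67 35 29 77.
In big-endian order the high byte comes first in memory.
The bytes are already most-significant first: 0x1027260767352977.
0x1027260767352977 = 1163940841936726391.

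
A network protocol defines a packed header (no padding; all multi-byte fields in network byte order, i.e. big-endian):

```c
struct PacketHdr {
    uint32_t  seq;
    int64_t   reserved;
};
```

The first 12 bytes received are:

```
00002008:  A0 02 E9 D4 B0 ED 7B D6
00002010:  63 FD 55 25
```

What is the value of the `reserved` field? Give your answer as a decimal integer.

-5697761792823044827

`reserved` follows `seq` (4 bytes), so it starts at byte offset 4 and occupies 8 bytes.
Bytes at offsets 4..11: B0 ED 7B D6 63 FD 55 25.
In big-endian order the high byte comes first in memory.
The bytes are already most-significant first: 0xB0ED7BD663FD5525.
Top bit is set, so as a signed 64-bit value this is 0xB0ED7BD663FD5525 − 2^64 = -5697761792823044827.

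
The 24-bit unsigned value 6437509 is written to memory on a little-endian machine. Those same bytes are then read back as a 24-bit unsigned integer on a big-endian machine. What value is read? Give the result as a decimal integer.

6437509 in 24-bit hexadecimal is 0x623A85.
Stored little-endian, the bytes at ascending addresses are 85 3A 62.
Read back as big-endian, the last byte is least significant, giving 0x853A62.
0x853A62 = 8731234.

8731234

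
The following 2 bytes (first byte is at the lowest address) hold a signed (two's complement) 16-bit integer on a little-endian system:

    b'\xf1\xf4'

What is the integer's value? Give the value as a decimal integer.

Little-endian: lowest address holds the least-significant byte.
Reassemble most-significant byte first: F4 F1 → 0xF4F1.
Top bit is set, so as a signed 16-bit value this is 0xF4F1 − 2^16 = -2831.

-2831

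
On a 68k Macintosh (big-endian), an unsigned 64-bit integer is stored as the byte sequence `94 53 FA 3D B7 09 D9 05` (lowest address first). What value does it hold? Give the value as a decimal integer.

In big-endian order the high byte comes first in memory.
The bytes are already most-significant first: 0x9453FA3DB709D905.
0x9453FA3DB709D905 = 10688161483651143941.

10688161483651143941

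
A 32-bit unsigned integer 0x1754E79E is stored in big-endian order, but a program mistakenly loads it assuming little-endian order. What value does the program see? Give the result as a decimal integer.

Stored big-endian, the bytes at ascending addresses are 17 54 E7 9E.
Read back as little-endian, the first byte is least significant, giving 0x9EE75417.
0x9EE75417 = 2665960471.

2665960471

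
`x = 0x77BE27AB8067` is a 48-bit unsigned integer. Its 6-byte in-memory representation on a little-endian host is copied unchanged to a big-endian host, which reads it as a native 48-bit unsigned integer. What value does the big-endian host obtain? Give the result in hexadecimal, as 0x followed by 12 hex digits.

Stored little-endian, the bytes at ascending addresses are 67 80 AB 27 BE 77.
Read back as big-endian, the last byte is least significant, giving 0x6780AB27BE77.

0x6780AB27BE77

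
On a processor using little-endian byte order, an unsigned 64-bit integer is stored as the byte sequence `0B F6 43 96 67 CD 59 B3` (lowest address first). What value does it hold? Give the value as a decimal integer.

12923586450502710795

In little-endian order the low byte comes first in memory.
Reassemble most-significant byte first: B3 59 CD 67 96 43 F6 0B → 0xB359CD679643F60B.
0xB359CD679643F60B = 12923586450502710795.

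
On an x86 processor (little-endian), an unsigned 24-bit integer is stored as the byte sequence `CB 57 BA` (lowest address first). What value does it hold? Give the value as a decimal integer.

12212171

In little-endian order the low byte comes first in memory.
Reassemble most-significant byte first: BA 57 CB → 0xBA57CB.
0xBA57CB = 12212171.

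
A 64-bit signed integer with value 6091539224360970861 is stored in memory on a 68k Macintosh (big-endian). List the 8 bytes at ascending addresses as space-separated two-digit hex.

6091539224360970861 in hexadecimal, padded to 64 bits, is 0x54897EA67364EA6D.
Split into bytes (most-significant first): 54 89 7E A6 73 64 EA 6D.
Big-endian stores the most-significant byte at the lowest address.
So the memory order matches the most-significant-first order: 54 89 7E A6 73 64 EA 6D.

54 89 7E A6 73 64 EA 6D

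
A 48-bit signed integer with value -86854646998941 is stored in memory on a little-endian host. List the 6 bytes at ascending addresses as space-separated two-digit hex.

Two's complement of -86854646998941 in 48 bits: 86854646998941 = 0x4EFE6C61A79D; invert → 0xB101939E5862; add 1 → 0xB101939E5863.
Split into bytes (most-significant first): B1 01 93 9E 58 63.
Little-endian: lowest address holds the least-significant byte.
So at ascending addresses the bytes are 63 58 9E 93 01 B1.

63 58 9E 93 01 B1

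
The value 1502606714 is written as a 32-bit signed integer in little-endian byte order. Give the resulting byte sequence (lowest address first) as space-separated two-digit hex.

7A F5 8F 59

1502606714 in hexadecimal, padded to 32 bits, is 0x598FF57A.
Split into bytes (most-significant first): 59 8F F5 7A.
Little-endian stores the least-significant byte at the lowest address.
So at ascending addresses the bytes are 7A F5 8F 59.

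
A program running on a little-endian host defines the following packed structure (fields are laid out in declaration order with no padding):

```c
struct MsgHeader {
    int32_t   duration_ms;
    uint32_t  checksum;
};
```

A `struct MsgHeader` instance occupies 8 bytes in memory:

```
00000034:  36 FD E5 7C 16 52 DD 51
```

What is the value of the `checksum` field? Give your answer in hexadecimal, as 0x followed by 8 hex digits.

`checksum` follows `duration_ms` (4 bytes), so it starts at byte offset 4 and occupies 4 bytes.
Bytes at offsets 4..7: 16 52 DD 51.
Little-endian: lowest address holds the least-significant byte.
Reassemble most-significant byte first: 51 DD 52 16 → 0x51DD5216.

0x51DD5216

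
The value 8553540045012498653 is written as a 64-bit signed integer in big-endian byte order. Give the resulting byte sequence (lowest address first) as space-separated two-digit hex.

8553540045012498653 in hexadecimal, padded to 64 bits, is 0x76B4475A330C78DD.
Split into bytes (most-significant first): 76 B4 47 5A 33 0C 78 DD.
Big-endian: lowest address holds the most-significant byte.
So the memory order matches the most-significant-first order: 76 B4 47 5A 33 0C 78 DD.

76 B4 47 5A 33 0C 78 DD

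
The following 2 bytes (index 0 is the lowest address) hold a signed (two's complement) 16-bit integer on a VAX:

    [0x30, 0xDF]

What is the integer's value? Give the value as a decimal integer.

Little-endian: lowest address holds the least-significant byte.
Reassemble most-significant byte first: DF 30 → 0xDF30.
Top bit is set, so as a signed 16-bit value this is 0xDF30 − 2^16 = -8400.

-8400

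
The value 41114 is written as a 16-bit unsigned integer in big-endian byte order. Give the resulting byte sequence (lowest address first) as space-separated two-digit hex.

41114 in hexadecimal, padded to 16 bits, is 0xA09A.
Split into bytes (most-significant first): A0 9A.
Big-endian: lowest address holds the most-significant byte.
So the memory order matches the most-significant-first order: A0 9A.

A0 9A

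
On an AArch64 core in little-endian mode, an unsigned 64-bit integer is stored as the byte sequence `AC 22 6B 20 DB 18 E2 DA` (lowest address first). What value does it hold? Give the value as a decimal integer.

Little-endian: lowest address holds the least-significant byte.
Reassemble most-significant byte first: DA E2 18 DB 20 6B 22 AC → 0xDAE218DB206B22AC.
0xDAE218DB206B22AC = 15772196174425694892.

15772196174425694892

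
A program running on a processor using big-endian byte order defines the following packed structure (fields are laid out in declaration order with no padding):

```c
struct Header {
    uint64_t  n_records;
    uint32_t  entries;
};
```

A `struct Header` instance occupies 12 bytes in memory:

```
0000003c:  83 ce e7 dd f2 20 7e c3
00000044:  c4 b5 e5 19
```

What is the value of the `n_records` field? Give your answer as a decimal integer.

9497783604606959299

`n_records` is the first field, at byte offset 0, occupying 8 bytes.
Bytes at offsets 0..7: 83 CE E7 DD F2 20 7E C3.
Big-endian stores the most-significant byte at the lowest address.
The bytes are already most-significant first: 0x83CEE7DDF2207EC3.
0x83CEE7DDF2207EC3 = 9497783604606959299.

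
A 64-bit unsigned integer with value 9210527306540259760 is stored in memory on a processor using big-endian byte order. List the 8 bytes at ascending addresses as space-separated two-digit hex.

7F D2 5D C9 2C 5E 19 B0

9210527306540259760 in hexadecimal, padded to 64 bits, is 0x7FD25DC92C5E19B0.
Split into bytes (most-significant first): 7F D2 5D C9 2C 5E 19 B0.
Big-endian: lowest address holds the most-significant byte.
So the memory order matches the most-significant-first order: 7F D2 5D C9 2C 5E 19 B0.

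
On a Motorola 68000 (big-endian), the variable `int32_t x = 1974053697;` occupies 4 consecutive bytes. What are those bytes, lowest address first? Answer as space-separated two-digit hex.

1974053697 in hexadecimal, padded to 32 bits, is 0x75A9AB41.
Split into bytes (most-significant first): 75 A9 AB 41.
In big-endian order the high byte comes first in memory.
So the memory order matches the most-significant-first order: 75 A9 AB 41.

75 A9 AB 41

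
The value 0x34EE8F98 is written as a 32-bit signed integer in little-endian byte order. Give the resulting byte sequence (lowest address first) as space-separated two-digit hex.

98 8F EE 34

Split into bytes (most-significant first): 34 EE 8F 98.
Little-endian: lowest address holds the least-significant byte.
So at ascending addresses the bytes are 98 8F EE 34.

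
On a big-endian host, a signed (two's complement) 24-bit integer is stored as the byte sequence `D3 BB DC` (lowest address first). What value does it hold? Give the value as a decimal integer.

Big-endian stores the most-significant byte at the lowest address.
The bytes are already most-significant first: 0xD3BBDC.
Top bit is set, so as a signed 24-bit value this is 0xD3BBDC − 2^24 = -2901028.

-2901028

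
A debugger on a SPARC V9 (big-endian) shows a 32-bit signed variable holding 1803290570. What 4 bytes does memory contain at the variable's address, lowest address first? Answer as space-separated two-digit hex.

6B 7C 07 CA

1803290570 in hexadecimal, padded to 32 bits, is 0x6B7C07CA.
Split into bytes (most-significant first): 6B 7C 07 CA.
In big-endian order the high byte comes first in memory.
So the memory order matches the most-significant-first order: 6B 7C 07 CA.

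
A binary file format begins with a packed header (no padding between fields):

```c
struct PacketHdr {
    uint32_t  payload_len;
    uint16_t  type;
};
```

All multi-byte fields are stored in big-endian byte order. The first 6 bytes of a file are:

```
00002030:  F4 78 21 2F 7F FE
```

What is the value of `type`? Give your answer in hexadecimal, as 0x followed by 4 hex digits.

0x7FFE

`type` follows `payload_len` (4 bytes), so it starts at byte offset 4 and occupies 2 bytes.
Bytes at offsets 4..5: 7F FE.
Big-endian: lowest address holds the most-significant byte.
The bytes are already most-significant first: 0x7FFE.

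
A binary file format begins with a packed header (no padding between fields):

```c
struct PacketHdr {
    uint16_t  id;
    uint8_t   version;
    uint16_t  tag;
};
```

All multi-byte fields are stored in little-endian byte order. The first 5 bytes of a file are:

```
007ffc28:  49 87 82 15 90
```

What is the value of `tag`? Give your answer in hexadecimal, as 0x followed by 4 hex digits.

0x9015

`tag` follows `id` (2 B), `version` (1 B), so it starts at offset 2 + 1 = 3 and occupies 2 bytes.
Bytes at offsets 3..4: 15 90.
In little-endian order the low byte comes first in memory.
Reassemble most-significant byte first: 90 15 → 0x9015.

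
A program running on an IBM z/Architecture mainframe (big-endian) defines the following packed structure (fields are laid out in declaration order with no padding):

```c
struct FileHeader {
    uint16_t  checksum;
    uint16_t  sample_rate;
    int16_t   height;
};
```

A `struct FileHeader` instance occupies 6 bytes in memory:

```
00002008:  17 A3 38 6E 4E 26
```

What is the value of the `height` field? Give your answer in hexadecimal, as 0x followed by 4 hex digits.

0x4E26

`height` follows `checksum` (2 B), `sample_rate` (2 B), so it starts at offset 2 + 2 = 4 and occupies 2 bytes.
Bytes at offsets 4..5: 4E 26.
Big-endian stores the most-significant byte at the lowest address.
The bytes are already most-significant first: 0x4E26.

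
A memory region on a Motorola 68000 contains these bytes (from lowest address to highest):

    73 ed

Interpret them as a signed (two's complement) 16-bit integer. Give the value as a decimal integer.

29677

In big-endian order the high byte comes first in memory.
The bytes are already most-significant first: 0x73ED.
0x73ED = 29677.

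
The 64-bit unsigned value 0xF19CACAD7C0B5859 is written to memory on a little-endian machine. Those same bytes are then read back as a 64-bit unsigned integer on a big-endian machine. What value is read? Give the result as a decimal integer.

Stored little-endian, the bytes at ascending addresses are 59 58 0B 7C AD AC 9C F1.
Read back as big-endian, the last byte is least significant, giving 0x59580B7CADAC9CF1.
0x59580B7CADAC9CF1 = 6437908297443745009.

6437908297443745009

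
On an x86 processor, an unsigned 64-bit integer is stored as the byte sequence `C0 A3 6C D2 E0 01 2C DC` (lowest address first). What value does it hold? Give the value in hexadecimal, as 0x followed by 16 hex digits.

0xDC2C01E0D26CA3C0

In little-endian order the low byte comes first in memory.
Reassemble most-significant byte first: DC 2C 01 E0 D2 6C A3 C0 → 0xDC2C01E0D26CA3C0.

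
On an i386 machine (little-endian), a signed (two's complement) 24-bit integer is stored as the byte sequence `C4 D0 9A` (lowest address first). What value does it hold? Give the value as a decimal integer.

Little-endian: lowest address holds the least-significant byte.
Reassemble most-significant byte first: 9A D0 C4 → 0x9AD0C4.
Top bit is set, so as a signed 24-bit value this is 0x9AD0C4 − 2^24 = -6631228.

-6631228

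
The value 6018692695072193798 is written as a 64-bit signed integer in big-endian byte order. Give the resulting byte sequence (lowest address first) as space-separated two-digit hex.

6018692695072193798 in hexadecimal, padded to 64 bits, is 0x5386B11E26043D06.
Split into bytes (most-significant first): 53 86 B1 1E 26 04 3D 06.
Big-endian stores the most-significant byte at the lowest address.
So the memory order matches the most-significant-first order: 53 86 B1 1E 26 04 3D 06.

53 86 B1 1E 26 04 3D 06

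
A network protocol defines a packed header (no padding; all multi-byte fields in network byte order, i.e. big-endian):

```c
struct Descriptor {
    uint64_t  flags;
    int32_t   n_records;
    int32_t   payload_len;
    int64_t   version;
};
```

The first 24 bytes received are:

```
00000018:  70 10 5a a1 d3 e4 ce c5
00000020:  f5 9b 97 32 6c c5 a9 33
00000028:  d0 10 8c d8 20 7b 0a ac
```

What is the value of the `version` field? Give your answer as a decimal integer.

`version` follows `flags` (8 B), `n_records` (4 B), `payload_len` (4 B), so it starts at offset 8 + 4 + 4 = 16 and occupies 8 bytes.
Bytes at offsets 16..23: D0 10 8C D8 20 7B 0A AC.
In big-endian order the high byte comes first in memory.
The bytes are already most-significant first: 0xD0108CD8207B0AAC.
Top bit is set, so as a signed 64-bit value this is 0xD0108CD8207B0AAC − 2^64 = -3454106054307411284.

-3454106054307411284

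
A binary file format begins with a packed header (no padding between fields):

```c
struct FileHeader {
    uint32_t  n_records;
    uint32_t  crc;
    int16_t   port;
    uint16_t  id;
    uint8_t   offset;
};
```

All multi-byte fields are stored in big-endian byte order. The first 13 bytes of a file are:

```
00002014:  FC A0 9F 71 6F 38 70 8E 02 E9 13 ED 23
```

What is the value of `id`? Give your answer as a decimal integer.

5101

`id` follows `n_records` (4 B), `crc` (4 B), `port` (2 B), so it starts at offset 4 + 4 + 2 = 10 and occupies 2 bytes.
Bytes at offsets 10..11: 13 ED.
Big-endian stores the most-significant byte at the lowest address.
The bytes are already most-significant first: 0x13ED.
0x13ED = 5101.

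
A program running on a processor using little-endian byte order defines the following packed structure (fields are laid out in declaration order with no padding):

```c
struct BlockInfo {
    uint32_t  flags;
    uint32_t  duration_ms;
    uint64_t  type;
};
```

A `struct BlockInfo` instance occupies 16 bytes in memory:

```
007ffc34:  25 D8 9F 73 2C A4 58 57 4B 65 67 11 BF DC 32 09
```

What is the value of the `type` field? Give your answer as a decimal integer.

662834808365737291

`type` follows `flags` (4 B), `duration_ms` (4 B), so it starts at offset 4 + 4 = 8 and occupies 8 bytes.
Bytes at offsets 8..15: 4B 65 67 11 BF DC 32 09.
In little-endian order the low byte comes first in memory.
Reassemble most-significant byte first: 09 32 DC BF 11 67 65 4B → 0x0932DCBF1167654B.
0x0932DCBF1167654B = 662834808365737291.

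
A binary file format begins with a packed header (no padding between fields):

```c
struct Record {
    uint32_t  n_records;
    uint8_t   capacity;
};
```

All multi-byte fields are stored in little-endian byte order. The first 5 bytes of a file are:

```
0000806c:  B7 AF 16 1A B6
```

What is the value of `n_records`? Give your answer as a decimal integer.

437694391

`n_records` is the first field, at byte offset 0, occupying 4 bytes.
Bytes at offsets 0..3: B7 AF 16 1A.
In little-endian order the low byte comes first in memory.
Reassemble most-significant byte first: 1A 16 AF B7 → 0x1A16AFB7.
0x1A16AFB7 = 437694391.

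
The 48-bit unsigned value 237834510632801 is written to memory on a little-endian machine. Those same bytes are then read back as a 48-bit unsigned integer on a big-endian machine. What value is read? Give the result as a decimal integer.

237834510632801 in 48-bit hexadecimal is 0xD84F29858761.
Stored little-endian, the bytes at ascending addresses are 61 87 85 29 4F D8.
Read back as big-endian, the last byte is least significant, giving 0x618785294FD8.
0x618785294FD8 = 107234682556376.

107234682556376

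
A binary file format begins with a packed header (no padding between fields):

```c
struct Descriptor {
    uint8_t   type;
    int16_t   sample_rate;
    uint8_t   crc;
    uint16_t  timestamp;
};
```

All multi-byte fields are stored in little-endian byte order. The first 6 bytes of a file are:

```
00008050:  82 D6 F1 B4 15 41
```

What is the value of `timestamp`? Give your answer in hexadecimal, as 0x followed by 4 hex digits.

`timestamp` follows `type` (1 B), `sample_rate` (2 B), `crc` (1 B), so it starts at offset 1 + 2 + 1 = 4 and occupies 2 bytes.
Bytes at offsets 4..5: 15 41.
In little-endian order the low byte comes first in memory.
Reassemble most-significant byte first: 41 15 → 0x4115.

0x4115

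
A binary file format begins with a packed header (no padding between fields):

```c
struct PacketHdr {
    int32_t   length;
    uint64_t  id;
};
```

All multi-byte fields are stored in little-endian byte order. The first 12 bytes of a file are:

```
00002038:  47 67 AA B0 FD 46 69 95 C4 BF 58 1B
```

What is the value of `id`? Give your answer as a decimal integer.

`id` follows `length` (4 bytes), so it starts at byte offset 4 and occupies 8 bytes.
Bytes at offsets 4..11: FD 46 69 95 C4 BF 58 1B.
Little-endian: lowest address holds the least-significant byte.
Reassemble most-significant byte first: 1B 58 BF C4 95 69 46 FD → 0x1B58BFC4956946FD.
0x1B58BFC4956946FD = 1970535688015791869.

1970535688015791869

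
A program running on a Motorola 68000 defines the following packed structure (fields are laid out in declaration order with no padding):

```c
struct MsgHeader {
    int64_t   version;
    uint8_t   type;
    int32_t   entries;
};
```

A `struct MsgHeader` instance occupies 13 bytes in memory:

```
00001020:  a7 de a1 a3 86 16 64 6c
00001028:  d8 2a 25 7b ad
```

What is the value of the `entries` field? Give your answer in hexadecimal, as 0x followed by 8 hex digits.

`entries` follows `version` (8 B), `type` (1 B), so it starts at offset 8 + 1 = 9 and occupies 4 bytes.
Bytes at offsets 9..12: 2A 25 7B AD.
Big-endian stores the most-significant byte at the lowest address.
The bytes are already most-significant first: 0x2A257BAD.

0x2A257BAD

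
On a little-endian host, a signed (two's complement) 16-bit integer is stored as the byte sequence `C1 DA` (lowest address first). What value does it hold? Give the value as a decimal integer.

Little-endian stores the least-significant byte at the lowest address.
Reassemble most-significant byte first: DA C1 → 0xDAC1.
Top bit is set, so as a signed 16-bit value this is 0xDAC1 − 2^16 = -9535.

-9535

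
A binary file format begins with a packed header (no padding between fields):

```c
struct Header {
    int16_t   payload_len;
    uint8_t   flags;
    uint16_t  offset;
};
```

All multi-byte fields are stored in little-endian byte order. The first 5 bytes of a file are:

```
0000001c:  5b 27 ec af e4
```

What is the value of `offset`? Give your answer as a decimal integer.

`offset` follows `payload_len` (2 B), `flags` (1 B), so it starts at offset 2 + 1 = 3 and occupies 2 bytes.
Bytes at offsets 3..4: AF E4.
In little-endian order the low byte comes first in memory.
Reassemble most-significant byte first: E4 AF → 0xE4AF.
0xE4AF = 58543.

58543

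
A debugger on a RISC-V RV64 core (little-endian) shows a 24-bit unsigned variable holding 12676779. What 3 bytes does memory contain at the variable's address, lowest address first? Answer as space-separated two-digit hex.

12676779 in hexadecimal, padded to 24 bits, is 0xC16EAB.
Split into bytes (most-significant first): C1 6E AB.
Little-endian: lowest address holds the least-significant byte.
So at ascending addresses the bytes are AB 6E C1.

AB 6E C1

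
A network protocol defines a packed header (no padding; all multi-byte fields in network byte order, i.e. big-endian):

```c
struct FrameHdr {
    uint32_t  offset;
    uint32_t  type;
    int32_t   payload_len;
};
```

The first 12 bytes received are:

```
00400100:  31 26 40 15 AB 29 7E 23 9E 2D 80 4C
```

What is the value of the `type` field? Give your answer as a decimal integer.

`type` follows `offset` (4 bytes), so it starts at byte offset 4 and occupies 4 bytes.
Bytes at offsets 4..7: AB 29 7E 23.
Big-endian stores the most-significant byte at the lowest address.
The bytes are already most-significant first: 0xAB297E23.
0xAB297E23 = 2871623203.

2871623203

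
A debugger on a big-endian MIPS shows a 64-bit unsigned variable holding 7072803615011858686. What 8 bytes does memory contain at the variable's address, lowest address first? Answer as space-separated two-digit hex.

62 27 A5 6A 1E E1 68 FE

7072803615011858686 in hexadecimal, padded to 64 bits, is 0x6227A56A1EE168FE.
Split into bytes (most-significant first): 62 27 A5 6A 1E E1 68 FE.
Big-endian: lowest address holds the most-significant byte.
So the memory order matches the most-significant-first order: 62 27 A5 6A 1E E1 68 FE.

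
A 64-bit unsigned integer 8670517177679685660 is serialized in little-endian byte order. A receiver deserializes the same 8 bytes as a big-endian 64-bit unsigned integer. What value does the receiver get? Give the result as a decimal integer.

8670517177679685660 in 64-bit hexadecimal is 0x7853DD6F4A85281C.
Stored little-endian, the bytes at ascending addresses are 1C 28 85 4A 6F DD 53 78.
Read back as big-endian, the last byte is least significant, giving 0x1C28854A6FDD5378.
0x1C28854A6FDD5378 = 2029018186881258360.

2029018186881258360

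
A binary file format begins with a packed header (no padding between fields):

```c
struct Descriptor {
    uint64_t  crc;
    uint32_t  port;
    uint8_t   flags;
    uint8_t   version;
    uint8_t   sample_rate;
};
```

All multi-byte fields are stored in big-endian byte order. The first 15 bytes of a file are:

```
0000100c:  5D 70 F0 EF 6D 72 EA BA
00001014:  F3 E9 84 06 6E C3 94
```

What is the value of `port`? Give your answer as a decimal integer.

4092167174

`port` follows `crc` (8 bytes), so it starts at byte offset 8 and occupies 4 bytes.
Bytes at offsets 8..11: F3 E9 84 06.
In big-endian order the high byte comes first in memory.
The bytes are already most-significant first: 0xF3E98406.
0xF3E98406 = 4092167174.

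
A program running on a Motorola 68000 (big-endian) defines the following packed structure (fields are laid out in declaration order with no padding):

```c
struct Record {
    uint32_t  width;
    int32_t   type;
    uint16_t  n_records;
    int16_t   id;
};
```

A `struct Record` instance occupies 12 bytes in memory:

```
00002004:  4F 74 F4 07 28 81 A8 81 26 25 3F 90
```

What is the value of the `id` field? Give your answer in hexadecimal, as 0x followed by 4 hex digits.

`id` follows `width` (4 B), `type` (4 B), `n_records` (2 B), so it starts at offset 4 + 4 + 2 = 10 and occupies 2 bytes.
Bytes at offsets 10..11: 3F 90.
Big-endian stores the most-significant byte at the lowest address.
The bytes are already most-significant first: 0x3F90.

0x3F90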